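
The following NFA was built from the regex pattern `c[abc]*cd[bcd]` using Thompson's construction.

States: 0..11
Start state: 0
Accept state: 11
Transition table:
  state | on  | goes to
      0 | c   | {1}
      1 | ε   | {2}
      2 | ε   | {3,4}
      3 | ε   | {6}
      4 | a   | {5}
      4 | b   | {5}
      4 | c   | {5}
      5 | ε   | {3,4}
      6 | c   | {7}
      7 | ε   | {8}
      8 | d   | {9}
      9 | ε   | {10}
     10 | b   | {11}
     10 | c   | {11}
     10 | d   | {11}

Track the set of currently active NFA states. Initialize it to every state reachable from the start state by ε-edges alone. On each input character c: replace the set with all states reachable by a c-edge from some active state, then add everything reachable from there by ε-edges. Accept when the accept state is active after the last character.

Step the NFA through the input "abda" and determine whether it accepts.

start: ε-closure({0}) = {0}
'a' @ 1: {}  — dead — no transitions
rest 'bda' ignored (set empty)
end set {} — state 11 not in

Answer: REJECT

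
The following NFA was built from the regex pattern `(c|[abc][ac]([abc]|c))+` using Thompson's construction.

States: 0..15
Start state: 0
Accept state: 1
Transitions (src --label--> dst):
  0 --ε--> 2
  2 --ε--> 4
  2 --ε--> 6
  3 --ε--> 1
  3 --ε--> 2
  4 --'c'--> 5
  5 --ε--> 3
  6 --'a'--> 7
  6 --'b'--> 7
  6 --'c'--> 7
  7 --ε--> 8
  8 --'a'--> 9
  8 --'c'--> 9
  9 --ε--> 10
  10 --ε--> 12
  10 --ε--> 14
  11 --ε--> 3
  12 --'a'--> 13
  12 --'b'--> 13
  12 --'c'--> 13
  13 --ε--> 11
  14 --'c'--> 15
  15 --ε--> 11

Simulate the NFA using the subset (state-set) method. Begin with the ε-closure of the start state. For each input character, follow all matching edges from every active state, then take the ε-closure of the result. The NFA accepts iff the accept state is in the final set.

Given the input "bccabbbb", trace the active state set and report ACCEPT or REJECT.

Answer: REJECT

Steps:
S₀ = ε-closure({0}) = {0,2,4,6}
'b' @ 1: {7,8}
'c' @ 2: {9,10,12,14}
'c' @ 3: {1,2,3,4,6,11,13,15}  ✓accept
'a' @ 4: {7,8}
'b' @ 5: {}  — dead — no transitions
rest 'bbb' ignored (set empty)
after full input: {}  (accept=1 not in)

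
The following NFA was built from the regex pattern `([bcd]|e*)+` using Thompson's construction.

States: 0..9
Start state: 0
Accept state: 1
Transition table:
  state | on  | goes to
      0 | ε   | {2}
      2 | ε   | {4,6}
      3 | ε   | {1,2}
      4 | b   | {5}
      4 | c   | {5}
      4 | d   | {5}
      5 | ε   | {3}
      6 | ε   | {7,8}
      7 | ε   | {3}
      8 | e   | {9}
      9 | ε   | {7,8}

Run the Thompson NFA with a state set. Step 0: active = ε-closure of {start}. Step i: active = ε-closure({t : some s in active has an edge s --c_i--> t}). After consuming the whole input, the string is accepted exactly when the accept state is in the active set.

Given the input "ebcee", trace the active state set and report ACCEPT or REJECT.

Answer: ACCEPT

Derivation:
S₀ = ε-closure({0}) = {0,1,2,3,4,6,7,8}
'e' @ 1: {1,2,3,4,6,7,8,9}  [accepting]
'b' @ 2: {1,2,3,4,5,6,7,8}  [accepting]
'c' @ 3: {1,2,3,4,5,6,7,8}  [accepting]
'e' @ 4: {1,2,3,4,6,7,8,9}  [accepting]
'e' @ 5: {1,2,3,4,6,7,8,9}  [accepting]
after full input: {1,2,3,4,6,7,8,9}  (accept=1 in)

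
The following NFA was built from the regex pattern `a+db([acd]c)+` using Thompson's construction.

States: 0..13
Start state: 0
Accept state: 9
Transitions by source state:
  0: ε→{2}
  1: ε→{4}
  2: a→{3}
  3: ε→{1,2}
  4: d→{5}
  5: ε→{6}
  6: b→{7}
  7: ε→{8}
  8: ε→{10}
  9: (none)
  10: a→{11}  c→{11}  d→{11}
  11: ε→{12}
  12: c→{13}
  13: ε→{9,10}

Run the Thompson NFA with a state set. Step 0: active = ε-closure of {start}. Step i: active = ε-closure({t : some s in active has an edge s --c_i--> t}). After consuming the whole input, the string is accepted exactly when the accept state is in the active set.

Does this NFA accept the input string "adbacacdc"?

start: ε-closure({0}) = {0,2}
'a' @ 1: {1,2,3,4}
'd' @ 2: {5,6}
'b' @ 3: {7,8,10}
'a' @ 4: {11,12}
'c' @ 5: {9,10,13}  ✓accept
'a' @ 6: {11,12}
'c' @ 7: {9,10,13}  ✓accept
'd' @ 8: {11,12}
'c' @ 9: {9,10,13}  ✓accept
after full input: {9,10,13}  (accept=9 in)

Answer: ACCEPT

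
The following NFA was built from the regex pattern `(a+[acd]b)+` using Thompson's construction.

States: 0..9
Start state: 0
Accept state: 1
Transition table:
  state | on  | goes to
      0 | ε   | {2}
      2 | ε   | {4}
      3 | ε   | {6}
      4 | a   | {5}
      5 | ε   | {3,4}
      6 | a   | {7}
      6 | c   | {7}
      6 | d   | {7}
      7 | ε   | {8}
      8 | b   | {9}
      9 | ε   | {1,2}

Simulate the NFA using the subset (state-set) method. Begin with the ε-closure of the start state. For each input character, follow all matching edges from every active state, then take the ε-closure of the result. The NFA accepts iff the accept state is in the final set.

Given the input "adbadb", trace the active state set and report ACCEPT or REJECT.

S₀ = ε-closure({0}) = {0,2,4}
'a' @ 1: {3,4,5,6}
'd' @ 2: {7,8}
'b' @ 3: {1,2,4,9}  (accept∈set)
'a' @ 4: {3,4,5,6}
'd' @ 5: {7,8}
'b' @ 6: {1,2,4,9}  (accept∈set)
final: {1,2,4,9}; accept 1 in set

Answer: ACCEPT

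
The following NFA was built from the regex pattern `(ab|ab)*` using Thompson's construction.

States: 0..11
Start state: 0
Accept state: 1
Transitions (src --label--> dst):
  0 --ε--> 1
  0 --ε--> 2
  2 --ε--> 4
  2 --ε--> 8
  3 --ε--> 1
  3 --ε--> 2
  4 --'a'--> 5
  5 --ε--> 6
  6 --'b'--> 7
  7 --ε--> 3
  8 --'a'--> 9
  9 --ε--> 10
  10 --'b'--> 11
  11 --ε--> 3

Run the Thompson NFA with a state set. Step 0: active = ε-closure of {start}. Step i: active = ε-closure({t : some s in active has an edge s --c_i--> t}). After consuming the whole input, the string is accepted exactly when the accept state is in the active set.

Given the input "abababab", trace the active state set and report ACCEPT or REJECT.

S₀ = ε-closure({0}) = {0,1,2,4,8}
'a' @ 1: {5,6,9,10}
'b' @ 2: {1,2,3,4,7,8,11}  ✓accept
'a' @ 3: {5,6,9,10}
'b' @ 4: {1,2,3,4,7,8,11}  ✓accept
'a' @ 5: {5,6,9,10}
'b' @ 6: {1,2,3,4,7,8,11}  ✓accept
'a' @ 7: {5,6,9,10}
'b' @ 8: {1,2,3,4,7,8,11}  ✓accept
final: {1,2,3,4,7,8,11}; accept 1 in set

Answer: ACCEPT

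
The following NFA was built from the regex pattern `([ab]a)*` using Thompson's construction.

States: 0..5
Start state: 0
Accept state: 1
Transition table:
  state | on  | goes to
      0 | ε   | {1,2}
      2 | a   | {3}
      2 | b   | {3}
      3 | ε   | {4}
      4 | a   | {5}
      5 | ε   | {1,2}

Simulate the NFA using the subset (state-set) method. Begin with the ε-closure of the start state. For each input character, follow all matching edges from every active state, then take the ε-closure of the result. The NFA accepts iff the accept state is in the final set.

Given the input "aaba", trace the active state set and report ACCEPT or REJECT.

Answer: ACCEPT

Derivation:
initial (ε-close {0}): {0,1,2}
'a' @ 1: {3,4}
'a' @ 2: {1,2,5}  ✓accept
'b' @ 3: {3,4}
'a' @ 4: {1,2,5}  ✓accept
after full input: {1,2,5}  (accept=1 in)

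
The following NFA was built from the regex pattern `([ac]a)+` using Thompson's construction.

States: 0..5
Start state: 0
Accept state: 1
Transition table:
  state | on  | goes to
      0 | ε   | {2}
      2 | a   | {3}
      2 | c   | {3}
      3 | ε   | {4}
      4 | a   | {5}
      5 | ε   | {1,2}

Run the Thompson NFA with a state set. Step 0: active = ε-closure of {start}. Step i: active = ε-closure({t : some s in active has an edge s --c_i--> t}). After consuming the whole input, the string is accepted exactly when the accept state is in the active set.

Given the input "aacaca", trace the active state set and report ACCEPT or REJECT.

S₀ = ε-closure({0}) = {0,2}
'a' @ 1: {3,4}
'a' @ 2: {1,2,5}  [accepting]
'c' @ 3: {3,4}
'a' @ 4: {1,2,5}  [accepting]
'c' @ 5: {3,4}
'a' @ 6: {1,2,5}  [accepting]
end set {1,2,5} — state 1 in

Answer: ACCEPT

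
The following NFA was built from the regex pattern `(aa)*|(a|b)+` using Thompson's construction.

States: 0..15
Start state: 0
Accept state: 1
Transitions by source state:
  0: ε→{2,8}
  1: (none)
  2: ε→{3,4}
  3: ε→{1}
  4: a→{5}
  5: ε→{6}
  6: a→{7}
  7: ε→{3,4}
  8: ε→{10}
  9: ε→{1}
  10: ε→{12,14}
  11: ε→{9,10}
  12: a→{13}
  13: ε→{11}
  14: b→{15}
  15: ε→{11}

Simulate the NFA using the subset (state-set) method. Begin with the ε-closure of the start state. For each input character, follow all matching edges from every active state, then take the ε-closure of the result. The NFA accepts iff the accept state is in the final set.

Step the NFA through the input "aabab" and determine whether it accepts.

start: ε-closure({0}) = {0,1,2,3,4,8,10,12,14}
'a' @ 1: {1,5,6,9,10,11,12,13,14}  ✓accept
'a' @ 2: {1,3,4,7,9,10,11,12,13,14}  ✓accept
'b' @ 3: {1,9,10,11,12,14,15}  ✓accept
'a' @ 4: {1,9,10,11,12,13,14}  ✓accept
'b' @ 5: {1,9,10,11,12,14,15}  ✓accept
final: {1,9,10,11,12,14,15}; accept 1 in set

Answer: ACCEPT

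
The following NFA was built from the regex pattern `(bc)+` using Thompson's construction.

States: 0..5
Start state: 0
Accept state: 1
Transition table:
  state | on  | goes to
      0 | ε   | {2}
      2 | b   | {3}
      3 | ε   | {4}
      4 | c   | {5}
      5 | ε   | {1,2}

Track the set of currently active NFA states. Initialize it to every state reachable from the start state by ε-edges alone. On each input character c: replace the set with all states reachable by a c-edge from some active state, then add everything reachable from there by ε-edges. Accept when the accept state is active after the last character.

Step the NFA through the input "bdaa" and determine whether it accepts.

Answer: REJECT

Derivation:
S₀ = ε-closure({0}) = {0,2}
'b' @ 1: {3,4}
'd' @ 2: {}  — state set empty
rest 'aa' ignored (set empty)
after full input: {}  (accept=1 not in)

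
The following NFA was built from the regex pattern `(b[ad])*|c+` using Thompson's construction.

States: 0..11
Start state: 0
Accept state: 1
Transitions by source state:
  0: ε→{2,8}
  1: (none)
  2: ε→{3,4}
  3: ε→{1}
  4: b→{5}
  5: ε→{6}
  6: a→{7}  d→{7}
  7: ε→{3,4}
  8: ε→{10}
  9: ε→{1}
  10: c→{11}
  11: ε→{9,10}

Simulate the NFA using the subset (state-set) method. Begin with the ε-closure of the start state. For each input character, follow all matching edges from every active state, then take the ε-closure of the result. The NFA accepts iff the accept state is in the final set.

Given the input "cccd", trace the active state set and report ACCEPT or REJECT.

initial (ε-close {0}): {0,1,2,3,4,8,10}
'c' @ 1: {1,9,10,11}  ✓accept
'c' @ 2: {1,9,10,11}  ✓accept
'c' @ 3: {1,9,10,11}  ✓accept
'd' @ 4: {}  — no active states
end set {} — state 1 not in

Answer: REJECT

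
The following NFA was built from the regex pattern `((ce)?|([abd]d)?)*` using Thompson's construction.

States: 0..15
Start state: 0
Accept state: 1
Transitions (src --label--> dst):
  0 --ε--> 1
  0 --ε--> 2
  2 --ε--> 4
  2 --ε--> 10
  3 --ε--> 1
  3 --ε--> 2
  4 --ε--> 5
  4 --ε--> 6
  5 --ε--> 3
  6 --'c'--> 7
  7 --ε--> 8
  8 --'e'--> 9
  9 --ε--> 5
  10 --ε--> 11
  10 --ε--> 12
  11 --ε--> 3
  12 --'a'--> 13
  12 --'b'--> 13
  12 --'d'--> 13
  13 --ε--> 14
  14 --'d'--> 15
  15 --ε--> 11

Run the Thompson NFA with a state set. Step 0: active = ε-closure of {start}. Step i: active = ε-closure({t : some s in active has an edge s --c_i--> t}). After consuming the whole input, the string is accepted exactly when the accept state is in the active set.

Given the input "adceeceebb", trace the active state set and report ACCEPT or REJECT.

start: ε-closure({0}) = {0,1,2,3,4,5,6,10,11,12}
'a' @ 1: {13,14}
'd' @ 2: {1,2,3,4,5,6,10,11,12,15}  (accept∈set)
'c' @ 3: {7,8}
'e' @ 4: {1,2,3,4,5,6,9,10,11,12}  (accept∈set)
'e' @ 5: {}  — state set empty
rest 'ceebb' ignored (set empty)
after full input: {}  (accept=1 not in)

Answer: REJECT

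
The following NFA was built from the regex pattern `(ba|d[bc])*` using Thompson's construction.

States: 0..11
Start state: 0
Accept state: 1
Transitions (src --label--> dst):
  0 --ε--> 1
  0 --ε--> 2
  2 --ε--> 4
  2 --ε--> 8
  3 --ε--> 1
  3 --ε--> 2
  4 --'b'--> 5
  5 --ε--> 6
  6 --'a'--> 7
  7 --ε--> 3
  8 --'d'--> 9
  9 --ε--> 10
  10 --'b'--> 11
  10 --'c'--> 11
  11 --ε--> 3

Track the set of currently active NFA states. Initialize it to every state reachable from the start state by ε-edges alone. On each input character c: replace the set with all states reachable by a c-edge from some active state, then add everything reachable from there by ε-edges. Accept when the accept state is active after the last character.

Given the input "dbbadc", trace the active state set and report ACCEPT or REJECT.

Answer: ACCEPT

Steps:
S₀ = ε-closure({0}) = {0,1,2,4,8}
'd' @ 1: {9,10}
'b' @ 2: {1,2,3,4,8,11}  [accepting]
'b' @ 3: {5,6}
'a' @ 4: {1,2,3,4,7,8}  [accepting]
'd' @ 5: {9,10}
'c' @ 6: {1,2,3,4,8,11}  [accepting]
end set {1,2,3,4,8,11} — state 1 in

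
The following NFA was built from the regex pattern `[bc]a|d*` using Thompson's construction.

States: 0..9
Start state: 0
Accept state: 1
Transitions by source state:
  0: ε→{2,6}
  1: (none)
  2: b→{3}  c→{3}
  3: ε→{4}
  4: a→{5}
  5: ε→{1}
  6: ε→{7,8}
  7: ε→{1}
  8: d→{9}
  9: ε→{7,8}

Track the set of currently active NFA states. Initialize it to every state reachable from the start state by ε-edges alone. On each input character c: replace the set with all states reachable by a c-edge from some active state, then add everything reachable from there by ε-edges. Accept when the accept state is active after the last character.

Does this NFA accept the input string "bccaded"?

start: ε-closure({0}) = {0,1,2,6,7,8}
'b' @ 1: {3,4}
'c' @ 2: {}  — no active states
rest 'caded' ignored (set empty)
after full input: {}  (accept=1 not in)

Answer: REJECT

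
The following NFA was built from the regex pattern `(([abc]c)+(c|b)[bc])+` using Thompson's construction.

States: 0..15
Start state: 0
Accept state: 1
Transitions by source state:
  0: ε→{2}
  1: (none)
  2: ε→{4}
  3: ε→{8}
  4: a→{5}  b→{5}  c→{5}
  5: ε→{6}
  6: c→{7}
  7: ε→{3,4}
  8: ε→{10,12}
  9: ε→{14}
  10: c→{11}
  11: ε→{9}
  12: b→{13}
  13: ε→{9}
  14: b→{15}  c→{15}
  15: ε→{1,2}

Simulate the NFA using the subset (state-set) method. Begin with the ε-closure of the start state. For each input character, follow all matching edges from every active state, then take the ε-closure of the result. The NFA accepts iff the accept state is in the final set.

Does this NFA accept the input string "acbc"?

S₀ = ε-closure({0}) = {0,2,4}
'a' @ 1: {5,6}
'c' @ 2: {3,4,7,8,10,12}
'b' @ 3: {5,6,9,13,14}
'c' @ 4: {1,2,3,4,7,8,10,12,15}  ✓accept
final: {1,2,3,4,7,8,10,12,15}; accept 1 in set

Answer: ACCEPT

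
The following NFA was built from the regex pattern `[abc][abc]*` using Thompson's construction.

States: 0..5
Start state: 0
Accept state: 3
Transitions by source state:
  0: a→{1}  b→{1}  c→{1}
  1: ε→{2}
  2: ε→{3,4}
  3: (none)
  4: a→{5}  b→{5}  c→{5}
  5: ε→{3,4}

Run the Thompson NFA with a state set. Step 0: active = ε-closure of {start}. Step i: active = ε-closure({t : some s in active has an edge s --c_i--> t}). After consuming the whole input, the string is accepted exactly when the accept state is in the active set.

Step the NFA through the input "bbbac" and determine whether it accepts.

initial (ε-close {0}): {0}
'b' @ 1: {1,2,3,4}  (accept∈set)
'b' @ 2: {3,4,5}  (accept∈set)
'b' @ 3: {3,4,5}  (accept∈set)
'a' @ 4: {3,4,5}  (accept∈set)
'c' @ 5: {3,4,5}  (accept∈set)
end set {3,4,5} — state 3 in

Answer: ACCEPT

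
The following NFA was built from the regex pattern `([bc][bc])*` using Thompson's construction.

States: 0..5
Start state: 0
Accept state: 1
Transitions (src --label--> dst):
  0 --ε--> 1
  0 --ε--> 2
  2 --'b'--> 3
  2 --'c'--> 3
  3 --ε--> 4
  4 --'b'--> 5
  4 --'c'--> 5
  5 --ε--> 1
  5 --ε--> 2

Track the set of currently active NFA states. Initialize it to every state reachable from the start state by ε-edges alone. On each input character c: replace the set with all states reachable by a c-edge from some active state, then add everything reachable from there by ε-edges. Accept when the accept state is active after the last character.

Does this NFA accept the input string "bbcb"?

start: ε-closure({0}) = {0,1,2}
'b' @ 1: {3,4}
'b' @ 2: {1,2,5}  (accept∈set)
'c' @ 3: {3,4}
'b' @ 4: {1,2,5}  (accept∈set)
end set {1,2,5} — state 1 in

Answer: ACCEPT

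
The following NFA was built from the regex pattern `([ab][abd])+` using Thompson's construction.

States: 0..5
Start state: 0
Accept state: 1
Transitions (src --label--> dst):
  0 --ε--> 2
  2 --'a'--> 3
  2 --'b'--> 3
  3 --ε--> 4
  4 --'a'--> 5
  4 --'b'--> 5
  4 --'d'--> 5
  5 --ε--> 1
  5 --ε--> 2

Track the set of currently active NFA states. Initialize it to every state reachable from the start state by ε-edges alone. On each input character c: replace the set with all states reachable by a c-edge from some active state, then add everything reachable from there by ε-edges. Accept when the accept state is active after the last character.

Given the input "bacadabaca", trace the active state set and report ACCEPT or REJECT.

Answer: REJECT

Trace:
start: ε-closure({0}) = {0,2}
'b' @ 1: {3,4}
'a' @ 2: {1,2,5}  [accepting]
'c' @ 3: {}  — state set empty
rest 'adabaca' ignored (set empty)
after full input: {}  (accept=1 not in)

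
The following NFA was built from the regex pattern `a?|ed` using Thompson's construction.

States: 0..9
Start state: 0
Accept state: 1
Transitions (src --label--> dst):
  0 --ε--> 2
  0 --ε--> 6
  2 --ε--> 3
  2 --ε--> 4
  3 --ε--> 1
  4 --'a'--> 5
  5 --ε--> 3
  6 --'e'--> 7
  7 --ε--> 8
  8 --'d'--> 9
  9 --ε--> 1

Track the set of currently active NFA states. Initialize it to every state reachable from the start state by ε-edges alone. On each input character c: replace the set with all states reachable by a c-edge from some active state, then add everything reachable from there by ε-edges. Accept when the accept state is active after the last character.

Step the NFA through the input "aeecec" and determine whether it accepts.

start: ε-closure({0}) = {0,1,2,3,4,6}
'a' @ 1: {1,3,5}  ✓accept
'e' @ 2: {}  — no active states
rest 'ecec' ignored (set empty)
after full input: {}  (accept=1 not in)

Answer: REJECT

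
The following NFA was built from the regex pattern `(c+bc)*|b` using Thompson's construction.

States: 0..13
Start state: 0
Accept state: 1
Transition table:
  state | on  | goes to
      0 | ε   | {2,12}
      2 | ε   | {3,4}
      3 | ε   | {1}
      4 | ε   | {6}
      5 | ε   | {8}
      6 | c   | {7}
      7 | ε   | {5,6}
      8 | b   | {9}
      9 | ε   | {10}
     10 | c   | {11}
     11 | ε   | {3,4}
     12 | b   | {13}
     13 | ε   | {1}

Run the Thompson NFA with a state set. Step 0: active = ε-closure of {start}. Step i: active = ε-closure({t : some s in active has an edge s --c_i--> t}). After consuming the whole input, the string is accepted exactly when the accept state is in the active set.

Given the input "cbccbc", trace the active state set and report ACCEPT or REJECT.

S₀ = ε-closure({0}) = {0,1,2,3,4,6,12}
'c' @ 1: {5,6,7,8}
'b' @ 2: {9,10}
'c' @ 3: {1,3,4,6,11}  ✓accept
'c' @ 4: {5,6,7,8}
'b' @ 5: {9,10}
'c' @ 6: {1,3,4,6,11}  ✓accept
after full input: {1,3,4,6,11}  (accept=1 in)

Answer: ACCEPT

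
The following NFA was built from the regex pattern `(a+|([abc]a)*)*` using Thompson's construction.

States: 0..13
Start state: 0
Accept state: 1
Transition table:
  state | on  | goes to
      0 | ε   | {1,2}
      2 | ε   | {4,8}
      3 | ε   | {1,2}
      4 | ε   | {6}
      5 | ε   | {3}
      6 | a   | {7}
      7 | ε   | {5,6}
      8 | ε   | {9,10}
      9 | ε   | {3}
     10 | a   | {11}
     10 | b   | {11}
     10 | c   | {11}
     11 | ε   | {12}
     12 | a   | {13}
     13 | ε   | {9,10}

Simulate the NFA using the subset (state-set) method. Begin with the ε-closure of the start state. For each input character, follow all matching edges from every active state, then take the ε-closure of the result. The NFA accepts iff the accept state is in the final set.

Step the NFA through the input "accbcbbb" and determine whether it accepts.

Answer: REJECT

Trace:
initial (ε-close {0}): {0,1,2,3,4,6,8,9,10}
'a' @ 1: {1,2,3,4,5,6,7,8,9,10,11,12}  [accepting]
'c' @ 2: {11,12}
'c' @ 3: {}  — dead — no transitions
rest 'bcbbb' ignored (set empty)
after full input: {}  (accept=1 not in)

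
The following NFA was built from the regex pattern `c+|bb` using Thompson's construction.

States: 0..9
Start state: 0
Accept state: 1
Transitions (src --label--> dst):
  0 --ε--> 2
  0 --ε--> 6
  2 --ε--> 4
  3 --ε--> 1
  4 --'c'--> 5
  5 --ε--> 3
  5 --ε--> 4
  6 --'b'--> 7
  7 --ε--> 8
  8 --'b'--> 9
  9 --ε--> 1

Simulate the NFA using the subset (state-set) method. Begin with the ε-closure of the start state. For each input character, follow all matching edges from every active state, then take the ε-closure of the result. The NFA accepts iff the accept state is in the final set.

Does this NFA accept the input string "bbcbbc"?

Answer: REJECT

Steps:
S₀ = ε-closure({0}) = {0,2,4,6}
'b' @ 1: {7,8}
'b' @ 2: {1,9}  (accept∈set)
'c' @ 3: {}  — dead — no transitions
rest 'bbc' ignored (set empty)
after full input: {}  (accept=1 not in)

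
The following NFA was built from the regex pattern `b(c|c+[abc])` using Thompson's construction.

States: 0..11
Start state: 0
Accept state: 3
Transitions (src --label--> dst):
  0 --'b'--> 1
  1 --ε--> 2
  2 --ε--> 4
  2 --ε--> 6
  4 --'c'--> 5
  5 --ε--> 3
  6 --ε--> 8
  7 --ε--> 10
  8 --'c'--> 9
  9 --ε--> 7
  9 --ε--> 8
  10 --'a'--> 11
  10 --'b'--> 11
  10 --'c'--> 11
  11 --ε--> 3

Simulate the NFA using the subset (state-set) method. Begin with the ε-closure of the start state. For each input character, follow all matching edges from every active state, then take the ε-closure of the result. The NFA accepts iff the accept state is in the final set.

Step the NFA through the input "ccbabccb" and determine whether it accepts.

S₀ = ε-closure({0}) = {0}
'c' @ 1: {}  — state set empty
rest 'cbabccb' ignored (set empty)
final: {}; accept 3 not in set

Answer: REJECT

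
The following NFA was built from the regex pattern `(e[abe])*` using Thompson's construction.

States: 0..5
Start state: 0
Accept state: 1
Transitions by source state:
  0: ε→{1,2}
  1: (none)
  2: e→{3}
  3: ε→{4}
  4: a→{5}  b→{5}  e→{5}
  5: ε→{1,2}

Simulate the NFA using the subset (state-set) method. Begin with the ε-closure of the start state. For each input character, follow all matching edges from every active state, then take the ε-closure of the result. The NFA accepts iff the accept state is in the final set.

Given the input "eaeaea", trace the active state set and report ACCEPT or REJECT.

S₀ = ε-closure({0}) = {0,1,2}
'e' @ 1: {3,4}
'a' @ 2: {1,2,5}  [accepting]
'e' @ 3: {3,4}
'a' @ 4: {1,2,5}  [accepting]
'e' @ 5: {3,4}
'a' @ 6: {1,2,5}  [accepting]
end set {1,2,5} — state 1 in

Answer: ACCEPT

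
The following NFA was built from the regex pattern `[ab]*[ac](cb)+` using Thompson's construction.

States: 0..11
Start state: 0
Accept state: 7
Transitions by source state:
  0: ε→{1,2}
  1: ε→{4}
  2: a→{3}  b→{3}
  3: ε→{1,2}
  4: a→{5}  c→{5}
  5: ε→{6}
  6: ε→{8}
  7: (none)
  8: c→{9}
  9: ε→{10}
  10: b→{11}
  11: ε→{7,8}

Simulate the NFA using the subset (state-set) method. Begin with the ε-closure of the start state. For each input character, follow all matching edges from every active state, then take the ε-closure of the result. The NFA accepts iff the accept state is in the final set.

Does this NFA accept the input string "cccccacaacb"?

Answer: REJECT

Trace:
initial (ε-close {0}): {0,1,2,4}
'c' @ 1: {5,6,8}
'c' @ 2: {9,10}
'c' @ 3: {}  — dead — no transitions
rest 'ccacaacb' ignored (set empty)
after full input: {}  (accept=7 not in)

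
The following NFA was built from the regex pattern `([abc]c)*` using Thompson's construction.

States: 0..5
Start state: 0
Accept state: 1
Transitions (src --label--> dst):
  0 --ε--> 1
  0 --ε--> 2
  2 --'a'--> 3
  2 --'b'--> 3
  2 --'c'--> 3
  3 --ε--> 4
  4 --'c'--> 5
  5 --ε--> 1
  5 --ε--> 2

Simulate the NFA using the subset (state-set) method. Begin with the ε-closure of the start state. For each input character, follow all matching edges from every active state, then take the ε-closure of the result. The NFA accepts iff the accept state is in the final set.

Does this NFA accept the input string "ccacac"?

initial (ε-close {0}): {0,1,2}
'c' @ 1: {3,4}
'c' @ 2: {1,2,5}  [accepting]
'a' @ 3: {3,4}
'c' @ 4: {1,2,5}  [accepting]
'a' @ 5: {3,4}
'c' @ 6: {1,2,5}  [accepting]
after full input: {1,2,5}  (accept=1 in)

Answer: ACCEPT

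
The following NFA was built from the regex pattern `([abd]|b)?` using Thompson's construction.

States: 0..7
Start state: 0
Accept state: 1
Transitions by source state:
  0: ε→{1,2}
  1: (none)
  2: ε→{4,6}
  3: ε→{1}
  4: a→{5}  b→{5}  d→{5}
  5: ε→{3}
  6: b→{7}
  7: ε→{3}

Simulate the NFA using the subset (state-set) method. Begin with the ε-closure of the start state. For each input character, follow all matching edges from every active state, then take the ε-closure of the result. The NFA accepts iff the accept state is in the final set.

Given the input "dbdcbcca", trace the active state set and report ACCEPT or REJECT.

Answer: REJECT

Trace:
start: ε-closure({0}) = {0,1,2,4,6}
'd' @ 1: {1,3,5}  (accept∈set)
'b' @ 2: {}  — state set empty
rest 'dcbcca' ignored (set empty)
end set {} — state 1 not in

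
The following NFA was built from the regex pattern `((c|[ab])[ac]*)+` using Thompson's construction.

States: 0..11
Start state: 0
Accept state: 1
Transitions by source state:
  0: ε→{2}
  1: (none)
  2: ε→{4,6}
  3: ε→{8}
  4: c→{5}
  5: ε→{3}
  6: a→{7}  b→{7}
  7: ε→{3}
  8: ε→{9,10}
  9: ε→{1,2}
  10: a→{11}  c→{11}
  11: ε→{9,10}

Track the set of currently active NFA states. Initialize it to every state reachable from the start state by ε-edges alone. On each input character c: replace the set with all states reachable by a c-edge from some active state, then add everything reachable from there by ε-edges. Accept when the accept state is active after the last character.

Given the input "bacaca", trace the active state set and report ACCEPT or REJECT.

initial (ε-close {0}): {0,2,4,6}
'b' @ 1: {1,2,3,4,6,7,8,9,10}  [accepting]
'a' @ 2: {1,2,3,4,6,7,8,9,10,11}  [accepting]
'c' @ 3: {1,2,3,4,5,6,8,9,10,11}  [accepting]
'a' @ 4: {1,2,3,4,6,7,8,9,10,11}  [accepting]
'c' @ 5: {1,2,3,4,5,6,8,9,10,11}  [accepting]
'a' @ 6: {1,2,3,4,6,7,8,9,10,11}  [accepting]
end set {1,2,3,4,6,7,8,9,10,11} — state 1 in

Answer: ACCEPT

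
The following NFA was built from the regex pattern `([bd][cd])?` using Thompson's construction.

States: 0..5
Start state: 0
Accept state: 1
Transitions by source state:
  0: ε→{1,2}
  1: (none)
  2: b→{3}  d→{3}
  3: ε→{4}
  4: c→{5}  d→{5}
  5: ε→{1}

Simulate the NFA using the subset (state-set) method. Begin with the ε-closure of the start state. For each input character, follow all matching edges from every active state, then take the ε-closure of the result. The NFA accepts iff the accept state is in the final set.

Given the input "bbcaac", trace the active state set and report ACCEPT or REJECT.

start: ε-closure({0}) = {0,1,2}
'b' @ 1: {3,4}
'b' @ 2: {}  — dead — no transitions
rest 'caac' ignored (set empty)
end set {} — state 1 not in

Answer: REJECT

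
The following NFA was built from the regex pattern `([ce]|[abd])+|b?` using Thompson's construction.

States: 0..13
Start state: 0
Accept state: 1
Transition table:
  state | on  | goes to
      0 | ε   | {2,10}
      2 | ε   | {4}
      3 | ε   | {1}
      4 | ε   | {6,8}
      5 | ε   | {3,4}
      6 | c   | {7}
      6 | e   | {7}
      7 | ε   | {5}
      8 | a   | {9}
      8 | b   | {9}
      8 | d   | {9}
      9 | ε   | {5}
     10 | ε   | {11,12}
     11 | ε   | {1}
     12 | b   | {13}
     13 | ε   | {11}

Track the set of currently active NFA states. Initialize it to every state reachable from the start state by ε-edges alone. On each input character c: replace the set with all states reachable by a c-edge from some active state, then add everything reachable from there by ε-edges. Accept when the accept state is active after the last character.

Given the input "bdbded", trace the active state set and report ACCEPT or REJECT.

Answer: ACCEPT

Trace:
start: ε-closure({0}) = {0,1,2,4,6,8,10,11,12}
'b' @ 1: {1,3,4,5,6,8,9,11,13}  (accept∈set)
'd' @ 2: {1,3,4,5,6,8,9}  (accept∈set)
'b' @ 3: {1,3,4,5,6,8,9}  (accept∈set)
'd' @ 4: {1,3,4,5,6,8,9}  (accept∈set)
'e' @ 5: {1,3,4,5,6,7,8}  (accept∈set)
'd' @ 6: {1,3,4,5,6,8,9}  (accept∈set)
final: {1,3,4,5,6,8,9}; accept 1 in set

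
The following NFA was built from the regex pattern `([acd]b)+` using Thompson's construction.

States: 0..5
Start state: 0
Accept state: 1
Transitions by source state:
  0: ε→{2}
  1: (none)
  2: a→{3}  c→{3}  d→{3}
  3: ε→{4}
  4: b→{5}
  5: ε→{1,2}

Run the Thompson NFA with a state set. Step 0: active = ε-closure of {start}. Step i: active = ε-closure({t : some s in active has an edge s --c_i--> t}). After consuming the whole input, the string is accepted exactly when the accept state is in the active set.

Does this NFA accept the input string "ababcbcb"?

S₀ = ε-closure({0}) = {0,2}
'a' @ 1: {3,4}
'b' @ 2: {1,2,5}  ✓accept
'a' @ 3: {3,4}
'b' @ 4: {1,2,5}  ✓accept
'c' @ 5: {3,4}
'b' @ 6: {1,2,5}  ✓accept
'c' @ 7: {3,4}
'b' @ 8: {1,2,5}  ✓accept
final: {1,2,5}; accept 1 in set

Answer: ACCEPT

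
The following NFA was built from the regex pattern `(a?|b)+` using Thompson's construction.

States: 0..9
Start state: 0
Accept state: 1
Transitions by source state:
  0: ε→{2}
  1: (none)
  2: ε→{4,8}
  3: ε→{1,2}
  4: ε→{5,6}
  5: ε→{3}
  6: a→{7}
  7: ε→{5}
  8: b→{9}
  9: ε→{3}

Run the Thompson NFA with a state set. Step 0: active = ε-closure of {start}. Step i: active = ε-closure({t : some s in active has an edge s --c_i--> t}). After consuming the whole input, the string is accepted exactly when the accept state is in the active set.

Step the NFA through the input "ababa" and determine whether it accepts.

Answer: ACCEPT

Derivation:
initial (ε-close {0}): {0,1,2,3,4,5,6,8}
'a' @ 1: {1,2,3,4,5,6,7,8}  (accept∈set)
'b' @ 2: {1,2,3,4,5,6,8,9}  (accept∈set)
'a' @ 3: {1,2,3,4,5,6,7,8}  (accept∈set)
'b' @ 4: {1,2,3,4,5,6,8,9}  (accept∈set)
'a' @ 5: {1,2,3,4,5,6,7,8}  (accept∈set)
end set {1,2,3,4,5,6,7,8} — state 1 in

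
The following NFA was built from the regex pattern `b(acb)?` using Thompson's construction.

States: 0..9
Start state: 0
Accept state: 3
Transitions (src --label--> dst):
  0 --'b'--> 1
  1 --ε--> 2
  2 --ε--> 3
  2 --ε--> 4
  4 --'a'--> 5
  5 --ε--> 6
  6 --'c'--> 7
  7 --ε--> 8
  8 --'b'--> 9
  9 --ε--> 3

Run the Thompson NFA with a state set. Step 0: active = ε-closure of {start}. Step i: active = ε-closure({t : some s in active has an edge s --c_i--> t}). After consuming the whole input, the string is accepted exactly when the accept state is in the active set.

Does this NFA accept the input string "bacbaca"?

Answer: REJECT

Steps:
start: ε-closure({0}) = {0}
'b' @ 1: {1,2,3,4}  (accept∈set)
'a' @ 2: {5,6}
'c' @ 3: {7,8}
'b' @ 4: {3,9}  (accept∈set)
'a' @ 5: {}  — dead — no transitions
rest 'ca' ignored (set empty)
end set {} — state 3 not in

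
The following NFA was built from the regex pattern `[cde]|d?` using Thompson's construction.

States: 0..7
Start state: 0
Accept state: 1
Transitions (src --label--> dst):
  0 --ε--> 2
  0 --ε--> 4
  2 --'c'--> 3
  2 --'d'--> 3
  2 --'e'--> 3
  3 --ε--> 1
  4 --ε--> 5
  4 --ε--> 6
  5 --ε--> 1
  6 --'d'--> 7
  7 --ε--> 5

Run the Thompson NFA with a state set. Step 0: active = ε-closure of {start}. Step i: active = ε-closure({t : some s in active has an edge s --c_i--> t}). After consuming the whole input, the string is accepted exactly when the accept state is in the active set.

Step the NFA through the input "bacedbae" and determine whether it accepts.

S₀ = ε-closure({0}) = {0,1,2,4,5,6}
'b' @ 1: {}  — dead — no transitions
rest 'acedbae' ignored (set empty)
final: {}; accept 1 not in set

Answer: REJECT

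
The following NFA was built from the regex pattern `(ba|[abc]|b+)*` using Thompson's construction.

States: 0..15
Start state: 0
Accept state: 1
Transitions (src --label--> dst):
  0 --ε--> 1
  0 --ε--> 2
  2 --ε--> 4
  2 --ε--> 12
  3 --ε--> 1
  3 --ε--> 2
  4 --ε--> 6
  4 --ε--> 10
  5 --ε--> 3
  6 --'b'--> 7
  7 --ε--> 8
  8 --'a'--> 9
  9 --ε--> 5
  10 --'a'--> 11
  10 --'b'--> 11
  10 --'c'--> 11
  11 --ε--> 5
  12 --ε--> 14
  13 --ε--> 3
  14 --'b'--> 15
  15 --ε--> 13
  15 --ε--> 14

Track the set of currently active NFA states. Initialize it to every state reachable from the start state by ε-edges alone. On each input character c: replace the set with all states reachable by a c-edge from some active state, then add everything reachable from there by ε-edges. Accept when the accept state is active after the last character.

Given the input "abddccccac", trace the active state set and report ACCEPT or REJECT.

initial (ε-close {0}): {0,1,2,4,6,10,12,14}
'a' @ 1: {1,2,3,4,5,6,10,11,12,14}  (accept∈set)
'b' @ 2: {1,2,3,4,5,6,7,8,10,11,12,13,14,15}  (accept∈set)
'd' @ 3: {}  — dead — no transitions
rest 'dccccac' ignored (set empty)
final: {}; accept 1 not in set

Answer: REJECT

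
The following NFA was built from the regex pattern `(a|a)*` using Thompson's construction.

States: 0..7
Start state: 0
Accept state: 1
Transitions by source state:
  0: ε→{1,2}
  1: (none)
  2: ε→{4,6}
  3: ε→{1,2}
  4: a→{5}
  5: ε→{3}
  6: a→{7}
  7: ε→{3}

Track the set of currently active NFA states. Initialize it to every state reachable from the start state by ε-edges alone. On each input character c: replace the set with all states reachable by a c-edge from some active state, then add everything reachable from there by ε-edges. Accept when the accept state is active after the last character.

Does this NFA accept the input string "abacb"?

Answer: REJECT

Derivation:
S₀ = ε-closure({0}) = {0,1,2,4,6}
'a' @ 1: {1,2,3,4,5,6,7}  (accept∈set)
'b' @ 2: {}  — no active states
rest 'acb' ignored (set empty)
final: {}; accept 1 not in set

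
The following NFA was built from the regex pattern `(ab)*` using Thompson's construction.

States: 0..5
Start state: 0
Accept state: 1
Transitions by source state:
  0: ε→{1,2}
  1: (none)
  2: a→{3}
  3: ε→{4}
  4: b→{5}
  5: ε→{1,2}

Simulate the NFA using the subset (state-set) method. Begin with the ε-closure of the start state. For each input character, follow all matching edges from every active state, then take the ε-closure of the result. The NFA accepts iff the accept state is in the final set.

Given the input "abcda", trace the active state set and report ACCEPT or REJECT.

S₀ = ε-closure({0}) = {0,1,2}
'a' @ 1: {3,4}
'b' @ 2: {1,2,5}  ✓accept
'c' @ 3: {}  — state set empty
rest 'da' ignored (set empty)
end set {} — state 1 not in

Answer: REJECT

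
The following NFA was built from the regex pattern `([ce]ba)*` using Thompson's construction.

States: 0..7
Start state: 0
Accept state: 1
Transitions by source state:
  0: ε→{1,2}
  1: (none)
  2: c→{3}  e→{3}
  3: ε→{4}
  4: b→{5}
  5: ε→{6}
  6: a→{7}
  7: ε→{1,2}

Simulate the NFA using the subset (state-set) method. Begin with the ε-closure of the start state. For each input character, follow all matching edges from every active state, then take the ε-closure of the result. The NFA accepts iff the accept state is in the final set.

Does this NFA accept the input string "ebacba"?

Answer: ACCEPT

Steps:
S₀ = ε-closure({0}) = {0,1,2}
'e' @ 1: {3,4}
'b' @ 2: {5,6}
'a' @ 3: {1,2,7}  (accept∈set)
'c' @ 4: {3,4}
'b' @ 5: {5,6}
'a' @ 6: {1,2,7}  (accept∈set)
end set {1,2,7} — state 1 in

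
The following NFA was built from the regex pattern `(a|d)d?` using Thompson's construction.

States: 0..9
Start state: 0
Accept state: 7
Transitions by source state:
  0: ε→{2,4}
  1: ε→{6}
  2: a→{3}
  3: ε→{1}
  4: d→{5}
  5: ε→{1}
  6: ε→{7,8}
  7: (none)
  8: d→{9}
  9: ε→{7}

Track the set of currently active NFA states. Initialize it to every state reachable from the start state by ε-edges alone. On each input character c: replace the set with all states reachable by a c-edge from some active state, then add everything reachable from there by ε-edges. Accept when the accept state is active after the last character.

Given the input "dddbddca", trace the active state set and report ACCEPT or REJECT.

start: ε-closure({0}) = {0,2,4}
'd' @ 1: {1,5,6,7,8}  (accept∈set)
'd' @ 2: {7,9}  (accept∈set)
'd' @ 3: {}  — dead — no transitions
rest 'bddca' ignored (set empty)
end set {} — state 7 not in

Answer: REJECT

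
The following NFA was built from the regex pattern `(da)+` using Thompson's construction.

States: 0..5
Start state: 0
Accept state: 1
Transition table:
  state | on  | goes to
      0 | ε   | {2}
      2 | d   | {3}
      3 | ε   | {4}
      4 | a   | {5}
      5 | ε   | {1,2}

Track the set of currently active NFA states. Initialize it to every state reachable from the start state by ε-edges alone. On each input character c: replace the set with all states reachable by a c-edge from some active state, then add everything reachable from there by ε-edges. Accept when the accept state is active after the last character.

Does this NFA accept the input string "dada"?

S₀ = ε-closure({0}) = {0,2}
'd' @ 1: {3,4}
'a' @ 2: {1,2,5}  [accepting]
'd' @ 3: {3,4}
'a' @ 4: {1,2,5}  [accepting]
after full input: {1,2,5}  (accept=1 in)

Answer: ACCEPT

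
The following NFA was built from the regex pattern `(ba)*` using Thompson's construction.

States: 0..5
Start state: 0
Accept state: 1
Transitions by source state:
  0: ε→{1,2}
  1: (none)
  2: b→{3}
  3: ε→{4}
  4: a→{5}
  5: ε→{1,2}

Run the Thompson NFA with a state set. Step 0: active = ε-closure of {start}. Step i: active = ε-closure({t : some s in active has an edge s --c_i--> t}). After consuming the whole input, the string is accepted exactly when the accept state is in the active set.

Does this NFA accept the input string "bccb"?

S₀ = ε-closure({0}) = {0,1,2}
'b' @ 1: {3,4}
'c' @ 2: {}  — state set empty
rest 'cb' ignored (set empty)
end set {} — state 1 not in

Answer: REJECT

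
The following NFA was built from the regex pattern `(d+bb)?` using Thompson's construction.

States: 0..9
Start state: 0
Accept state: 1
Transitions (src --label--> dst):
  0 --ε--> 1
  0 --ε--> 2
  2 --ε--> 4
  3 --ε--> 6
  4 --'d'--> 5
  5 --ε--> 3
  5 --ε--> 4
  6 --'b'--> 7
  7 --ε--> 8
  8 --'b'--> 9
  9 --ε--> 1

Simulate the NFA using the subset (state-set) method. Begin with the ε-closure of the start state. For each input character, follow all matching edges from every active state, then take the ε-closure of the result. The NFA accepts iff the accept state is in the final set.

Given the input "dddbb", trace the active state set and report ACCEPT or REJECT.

Answer: ACCEPT

Steps:
start: ε-closure({0}) = {0,1,2,4}
'd' @ 1: {3,4,5,6}
'd' @ 2: {3,4,5,6}
'd' @ 3: {3,4,5,6}
'b' @ 4: {7,8}
'b' @ 5: {1,9}  (accept∈set)
end set {1,9} — state 1 in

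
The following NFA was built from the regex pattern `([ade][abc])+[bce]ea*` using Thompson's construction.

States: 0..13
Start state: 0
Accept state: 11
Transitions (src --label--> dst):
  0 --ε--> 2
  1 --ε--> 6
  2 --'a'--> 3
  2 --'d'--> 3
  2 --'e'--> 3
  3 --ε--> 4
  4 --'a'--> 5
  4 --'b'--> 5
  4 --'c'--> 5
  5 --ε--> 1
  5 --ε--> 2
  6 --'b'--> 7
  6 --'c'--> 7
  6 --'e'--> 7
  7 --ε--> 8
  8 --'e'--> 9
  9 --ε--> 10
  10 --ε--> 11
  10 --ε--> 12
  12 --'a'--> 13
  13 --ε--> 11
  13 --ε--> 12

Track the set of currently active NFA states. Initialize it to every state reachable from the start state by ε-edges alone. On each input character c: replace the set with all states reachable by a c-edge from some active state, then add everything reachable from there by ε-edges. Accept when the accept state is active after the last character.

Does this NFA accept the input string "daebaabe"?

Answer: ACCEPT

Trace:
initial (ε-close {0}): {0,2}
'd' @ 1: {3,4}
'a' @ 2: {1,2,5,6}
'e' @ 3: {3,4,7,8}
'b' @ 4: {1,2,5,6}
'a' @ 5: {3,4}
'a' @ 6: {1,2,5,6}
'b' @ 7: {7,8}
'e' @ 8: {9,10,11,12}  ✓accept
after full input: {9,10,11,12}  (accept=11 in)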